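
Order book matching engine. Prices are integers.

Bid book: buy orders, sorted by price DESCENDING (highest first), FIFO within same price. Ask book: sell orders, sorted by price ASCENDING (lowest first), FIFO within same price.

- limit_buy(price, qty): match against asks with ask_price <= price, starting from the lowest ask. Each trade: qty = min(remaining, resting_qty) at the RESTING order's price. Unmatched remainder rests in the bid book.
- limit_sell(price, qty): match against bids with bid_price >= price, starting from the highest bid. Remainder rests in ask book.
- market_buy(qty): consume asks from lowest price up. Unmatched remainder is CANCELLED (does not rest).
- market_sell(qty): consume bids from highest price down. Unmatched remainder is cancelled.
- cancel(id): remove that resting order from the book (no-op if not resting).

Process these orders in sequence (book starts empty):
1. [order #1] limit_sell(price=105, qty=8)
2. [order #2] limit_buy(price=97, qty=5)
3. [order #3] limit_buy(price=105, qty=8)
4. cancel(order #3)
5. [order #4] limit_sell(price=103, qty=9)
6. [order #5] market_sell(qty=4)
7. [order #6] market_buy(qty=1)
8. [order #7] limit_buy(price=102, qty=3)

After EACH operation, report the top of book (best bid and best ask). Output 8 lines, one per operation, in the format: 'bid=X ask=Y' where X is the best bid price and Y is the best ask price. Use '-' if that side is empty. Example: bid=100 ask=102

After op 1 [order #1] limit_sell(price=105, qty=8): fills=none; bids=[-] asks=[#1:8@105]
After op 2 [order #2] limit_buy(price=97, qty=5): fills=none; bids=[#2:5@97] asks=[#1:8@105]
After op 3 [order #3] limit_buy(price=105, qty=8): fills=#3x#1:8@105; bids=[#2:5@97] asks=[-]
After op 4 cancel(order #3): fills=none; bids=[#2:5@97] asks=[-]
After op 5 [order #4] limit_sell(price=103, qty=9): fills=none; bids=[#2:5@97] asks=[#4:9@103]
After op 6 [order #5] market_sell(qty=4): fills=#2x#5:4@97; bids=[#2:1@97] asks=[#4:9@103]
After op 7 [order #6] market_buy(qty=1): fills=#6x#4:1@103; bids=[#2:1@97] asks=[#4:8@103]
After op 8 [order #7] limit_buy(price=102, qty=3): fills=none; bids=[#7:3@102 #2:1@97] asks=[#4:8@103]

Answer: bid=- ask=105
bid=97 ask=105
bid=97 ask=-
bid=97 ask=-
bid=97 ask=103
bid=97 ask=103
bid=97 ask=103
bid=102 ask=103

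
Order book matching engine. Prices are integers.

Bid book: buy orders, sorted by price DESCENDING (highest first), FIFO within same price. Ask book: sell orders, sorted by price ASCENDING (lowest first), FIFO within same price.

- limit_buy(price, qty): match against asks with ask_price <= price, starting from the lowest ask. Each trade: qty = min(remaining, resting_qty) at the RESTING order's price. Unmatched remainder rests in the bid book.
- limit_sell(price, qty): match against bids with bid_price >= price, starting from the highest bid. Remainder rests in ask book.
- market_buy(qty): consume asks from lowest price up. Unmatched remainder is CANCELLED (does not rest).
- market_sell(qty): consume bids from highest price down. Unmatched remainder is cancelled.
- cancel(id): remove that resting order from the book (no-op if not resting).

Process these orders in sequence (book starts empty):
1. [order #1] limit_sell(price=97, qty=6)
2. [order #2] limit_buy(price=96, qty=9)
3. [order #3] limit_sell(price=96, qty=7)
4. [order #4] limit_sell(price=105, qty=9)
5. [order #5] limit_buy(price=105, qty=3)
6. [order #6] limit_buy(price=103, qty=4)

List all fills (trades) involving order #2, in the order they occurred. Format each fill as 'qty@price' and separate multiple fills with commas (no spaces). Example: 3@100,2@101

Answer: 7@96

Derivation:
After op 1 [order #1] limit_sell(price=97, qty=6): fills=none; bids=[-] asks=[#1:6@97]
After op 2 [order #2] limit_buy(price=96, qty=9): fills=none; bids=[#2:9@96] asks=[#1:6@97]
After op 3 [order #3] limit_sell(price=96, qty=7): fills=#2x#3:7@96; bids=[#2:2@96] asks=[#1:6@97]
After op 4 [order #4] limit_sell(price=105, qty=9): fills=none; bids=[#2:2@96] asks=[#1:6@97 #4:9@105]
After op 5 [order #5] limit_buy(price=105, qty=3): fills=#5x#1:3@97; bids=[#2:2@96] asks=[#1:3@97 #4:9@105]
After op 6 [order #6] limit_buy(price=103, qty=4): fills=#6x#1:3@97; bids=[#6:1@103 #2:2@96] asks=[#4:9@105]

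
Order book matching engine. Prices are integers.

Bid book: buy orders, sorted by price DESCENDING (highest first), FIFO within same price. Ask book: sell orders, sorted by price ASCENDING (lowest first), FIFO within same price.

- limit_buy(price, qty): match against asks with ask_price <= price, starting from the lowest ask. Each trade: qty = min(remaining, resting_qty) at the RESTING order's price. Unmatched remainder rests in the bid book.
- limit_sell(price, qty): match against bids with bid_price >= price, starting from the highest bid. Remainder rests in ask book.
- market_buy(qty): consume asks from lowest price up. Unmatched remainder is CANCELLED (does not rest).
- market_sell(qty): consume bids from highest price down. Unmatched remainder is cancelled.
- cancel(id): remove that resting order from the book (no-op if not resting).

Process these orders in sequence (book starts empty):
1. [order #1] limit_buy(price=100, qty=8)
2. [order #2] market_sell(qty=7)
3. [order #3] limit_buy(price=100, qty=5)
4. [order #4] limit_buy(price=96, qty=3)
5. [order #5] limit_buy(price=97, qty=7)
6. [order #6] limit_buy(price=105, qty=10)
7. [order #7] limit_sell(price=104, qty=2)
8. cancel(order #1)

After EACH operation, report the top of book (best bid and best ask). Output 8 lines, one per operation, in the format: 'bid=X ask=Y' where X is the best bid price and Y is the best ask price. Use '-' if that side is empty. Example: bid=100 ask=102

Answer: bid=100 ask=-
bid=100 ask=-
bid=100 ask=-
bid=100 ask=-
bid=100 ask=-
bid=105 ask=-
bid=105 ask=-
bid=105 ask=-

Derivation:
After op 1 [order #1] limit_buy(price=100, qty=8): fills=none; bids=[#1:8@100] asks=[-]
After op 2 [order #2] market_sell(qty=7): fills=#1x#2:7@100; bids=[#1:1@100] asks=[-]
After op 3 [order #3] limit_buy(price=100, qty=5): fills=none; bids=[#1:1@100 #3:5@100] asks=[-]
After op 4 [order #4] limit_buy(price=96, qty=3): fills=none; bids=[#1:1@100 #3:5@100 #4:3@96] asks=[-]
After op 5 [order #5] limit_buy(price=97, qty=7): fills=none; bids=[#1:1@100 #3:5@100 #5:7@97 #4:3@96] asks=[-]
After op 6 [order #6] limit_buy(price=105, qty=10): fills=none; bids=[#6:10@105 #1:1@100 #3:5@100 #5:7@97 #4:3@96] asks=[-]
After op 7 [order #7] limit_sell(price=104, qty=2): fills=#6x#7:2@105; bids=[#6:8@105 #1:1@100 #3:5@100 #5:7@97 #4:3@96] asks=[-]
After op 8 cancel(order #1): fills=none; bids=[#6:8@105 #3:5@100 #5:7@97 #4:3@96] asks=[-]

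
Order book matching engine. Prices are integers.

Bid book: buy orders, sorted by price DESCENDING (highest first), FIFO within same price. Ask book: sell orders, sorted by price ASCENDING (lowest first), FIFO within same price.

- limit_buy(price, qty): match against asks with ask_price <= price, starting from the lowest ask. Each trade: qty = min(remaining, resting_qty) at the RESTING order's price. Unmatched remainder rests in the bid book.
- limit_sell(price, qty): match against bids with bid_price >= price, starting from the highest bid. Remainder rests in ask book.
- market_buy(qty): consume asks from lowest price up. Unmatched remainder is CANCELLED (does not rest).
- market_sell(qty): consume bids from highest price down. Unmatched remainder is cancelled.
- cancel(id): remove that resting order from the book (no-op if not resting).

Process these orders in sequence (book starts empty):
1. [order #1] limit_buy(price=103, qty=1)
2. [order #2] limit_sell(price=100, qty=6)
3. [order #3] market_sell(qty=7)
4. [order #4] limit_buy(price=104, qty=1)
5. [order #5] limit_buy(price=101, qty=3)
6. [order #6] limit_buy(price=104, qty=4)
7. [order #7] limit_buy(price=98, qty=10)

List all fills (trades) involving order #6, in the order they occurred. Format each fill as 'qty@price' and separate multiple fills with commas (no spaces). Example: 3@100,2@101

Answer: 1@100

Derivation:
After op 1 [order #1] limit_buy(price=103, qty=1): fills=none; bids=[#1:1@103] asks=[-]
After op 2 [order #2] limit_sell(price=100, qty=6): fills=#1x#2:1@103; bids=[-] asks=[#2:5@100]
After op 3 [order #3] market_sell(qty=7): fills=none; bids=[-] asks=[#2:5@100]
After op 4 [order #4] limit_buy(price=104, qty=1): fills=#4x#2:1@100; bids=[-] asks=[#2:4@100]
After op 5 [order #5] limit_buy(price=101, qty=3): fills=#5x#2:3@100; bids=[-] asks=[#2:1@100]
After op 6 [order #6] limit_buy(price=104, qty=4): fills=#6x#2:1@100; bids=[#6:3@104] asks=[-]
After op 7 [order #7] limit_buy(price=98, qty=10): fills=none; bids=[#6:3@104 #7:10@98] asks=[-]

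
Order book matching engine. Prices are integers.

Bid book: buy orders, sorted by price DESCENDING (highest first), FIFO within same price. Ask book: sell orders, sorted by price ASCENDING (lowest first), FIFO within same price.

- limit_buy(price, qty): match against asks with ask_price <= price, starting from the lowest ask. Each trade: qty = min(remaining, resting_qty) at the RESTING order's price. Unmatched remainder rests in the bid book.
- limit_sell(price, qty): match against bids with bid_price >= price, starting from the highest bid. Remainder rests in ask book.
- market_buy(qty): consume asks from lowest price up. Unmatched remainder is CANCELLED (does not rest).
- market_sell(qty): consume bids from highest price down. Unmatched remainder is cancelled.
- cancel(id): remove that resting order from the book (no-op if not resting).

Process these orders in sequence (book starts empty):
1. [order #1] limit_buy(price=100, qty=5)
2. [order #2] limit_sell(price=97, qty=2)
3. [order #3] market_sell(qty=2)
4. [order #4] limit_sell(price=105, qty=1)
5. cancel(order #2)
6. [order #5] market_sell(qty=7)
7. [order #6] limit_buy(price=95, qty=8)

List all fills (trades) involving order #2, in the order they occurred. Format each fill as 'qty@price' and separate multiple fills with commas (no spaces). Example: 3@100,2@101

After op 1 [order #1] limit_buy(price=100, qty=5): fills=none; bids=[#1:5@100] asks=[-]
After op 2 [order #2] limit_sell(price=97, qty=2): fills=#1x#2:2@100; bids=[#1:3@100] asks=[-]
After op 3 [order #3] market_sell(qty=2): fills=#1x#3:2@100; bids=[#1:1@100] asks=[-]
After op 4 [order #4] limit_sell(price=105, qty=1): fills=none; bids=[#1:1@100] asks=[#4:1@105]
After op 5 cancel(order #2): fills=none; bids=[#1:1@100] asks=[#4:1@105]
After op 6 [order #5] market_sell(qty=7): fills=#1x#5:1@100; bids=[-] asks=[#4:1@105]
After op 7 [order #6] limit_buy(price=95, qty=8): fills=none; bids=[#6:8@95] asks=[#4:1@105]

Answer: 2@100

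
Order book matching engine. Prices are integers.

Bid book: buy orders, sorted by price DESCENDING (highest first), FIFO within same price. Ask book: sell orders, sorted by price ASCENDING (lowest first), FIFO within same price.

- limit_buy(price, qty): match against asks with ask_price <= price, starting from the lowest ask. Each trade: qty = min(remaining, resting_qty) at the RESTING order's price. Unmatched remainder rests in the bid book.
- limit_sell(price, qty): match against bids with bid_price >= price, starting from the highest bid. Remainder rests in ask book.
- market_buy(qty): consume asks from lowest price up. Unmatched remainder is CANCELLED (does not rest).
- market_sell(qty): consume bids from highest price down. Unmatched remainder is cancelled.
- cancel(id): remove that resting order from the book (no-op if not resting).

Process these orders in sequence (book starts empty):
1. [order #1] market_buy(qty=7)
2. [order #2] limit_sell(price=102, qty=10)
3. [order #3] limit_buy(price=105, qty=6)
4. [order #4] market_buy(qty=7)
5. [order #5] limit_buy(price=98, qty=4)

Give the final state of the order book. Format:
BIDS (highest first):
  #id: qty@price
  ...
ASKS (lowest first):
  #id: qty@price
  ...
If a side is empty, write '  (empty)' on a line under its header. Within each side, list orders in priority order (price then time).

Answer: BIDS (highest first):
  #5: 4@98
ASKS (lowest first):
  (empty)

Derivation:
After op 1 [order #1] market_buy(qty=7): fills=none; bids=[-] asks=[-]
After op 2 [order #2] limit_sell(price=102, qty=10): fills=none; bids=[-] asks=[#2:10@102]
After op 3 [order #3] limit_buy(price=105, qty=6): fills=#3x#2:6@102; bids=[-] asks=[#2:4@102]
After op 4 [order #4] market_buy(qty=7): fills=#4x#2:4@102; bids=[-] asks=[-]
After op 5 [order #5] limit_buy(price=98, qty=4): fills=none; bids=[#5:4@98] asks=[-]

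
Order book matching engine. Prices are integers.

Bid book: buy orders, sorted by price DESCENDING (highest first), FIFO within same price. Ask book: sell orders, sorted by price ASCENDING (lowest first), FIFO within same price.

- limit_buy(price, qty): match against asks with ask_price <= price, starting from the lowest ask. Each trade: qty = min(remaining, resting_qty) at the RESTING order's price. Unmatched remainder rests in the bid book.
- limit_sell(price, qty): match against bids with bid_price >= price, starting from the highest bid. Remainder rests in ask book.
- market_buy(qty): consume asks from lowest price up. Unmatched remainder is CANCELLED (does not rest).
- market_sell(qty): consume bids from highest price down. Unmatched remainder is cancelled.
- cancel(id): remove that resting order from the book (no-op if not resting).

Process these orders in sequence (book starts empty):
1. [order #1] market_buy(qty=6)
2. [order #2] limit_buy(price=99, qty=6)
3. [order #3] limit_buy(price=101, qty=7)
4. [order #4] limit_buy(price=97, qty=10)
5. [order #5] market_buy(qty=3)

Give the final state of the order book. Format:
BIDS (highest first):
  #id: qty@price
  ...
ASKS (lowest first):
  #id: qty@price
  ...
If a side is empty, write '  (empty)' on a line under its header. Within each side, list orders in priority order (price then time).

Answer: BIDS (highest first):
  #3: 7@101
  #2: 6@99
  #4: 10@97
ASKS (lowest first):
  (empty)

Derivation:
After op 1 [order #1] market_buy(qty=6): fills=none; bids=[-] asks=[-]
After op 2 [order #2] limit_buy(price=99, qty=6): fills=none; bids=[#2:6@99] asks=[-]
After op 3 [order #3] limit_buy(price=101, qty=7): fills=none; bids=[#3:7@101 #2:6@99] asks=[-]
After op 4 [order #4] limit_buy(price=97, qty=10): fills=none; bids=[#3:7@101 #2:6@99 #4:10@97] asks=[-]
After op 5 [order #5] market_buy(qty=3): fills=none; bids=[#3:7@101 #2:6@99 #4:10@97] asks=[-]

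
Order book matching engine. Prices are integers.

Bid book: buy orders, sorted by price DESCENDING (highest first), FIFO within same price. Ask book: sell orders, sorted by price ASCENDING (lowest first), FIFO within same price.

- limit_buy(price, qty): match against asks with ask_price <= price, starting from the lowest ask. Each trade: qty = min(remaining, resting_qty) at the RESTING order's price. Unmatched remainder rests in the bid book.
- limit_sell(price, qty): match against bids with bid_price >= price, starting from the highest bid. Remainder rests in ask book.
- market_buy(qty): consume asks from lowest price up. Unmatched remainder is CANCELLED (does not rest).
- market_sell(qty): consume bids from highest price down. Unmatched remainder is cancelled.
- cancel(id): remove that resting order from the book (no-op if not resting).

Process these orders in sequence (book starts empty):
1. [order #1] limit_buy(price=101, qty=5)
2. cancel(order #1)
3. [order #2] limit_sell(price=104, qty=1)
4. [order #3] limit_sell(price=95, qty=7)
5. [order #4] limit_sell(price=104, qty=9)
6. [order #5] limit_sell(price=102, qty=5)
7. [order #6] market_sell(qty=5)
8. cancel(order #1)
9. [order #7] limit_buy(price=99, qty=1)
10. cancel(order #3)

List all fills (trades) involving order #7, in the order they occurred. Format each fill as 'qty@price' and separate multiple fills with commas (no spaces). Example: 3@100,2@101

Answer: 1@95

Derivation:
After op 1 [order #1] limit_buy(price=101, qty=5): fills=none; bids=[#1:5@101] asks=[-]
After op 2 cancel(order #1): fills=none; bids=[-] asks=[-]
After op 3 [order #2] limit_sell(price=104, qty=1): fills=none; bids=[-] asks=[#2:1@104]
After op 4 [order #3] limit_sell(price=95, qty=7): fills=none; bids=[-] asks=[#3:7@95 #2:1@104]
After op 5 [order #4] limit_sell(price=104, qty=9): fills=none; bids=[-] asks=[#3:7@95 #2:1@104 #4:9@104]
After op 6 [order #5] limit_sell(price=102, qty=5): fills=none; bids=[-] asks=[#3:7@95 #5:5@102 #2:1@104 #4:9@104]
After op 7 [order #6] market_sell(qty=5): fills=none; bids=[-] asks=[#3:7@95 #5:5@102 #2:1@104 #4:9@104]
After op 8 cancel(order #1): fills=none; bids=[-] asks=[#3:7@95 #5:5@102 #2:1@104 #4:9@104]
After op 9 [order #7] limit_buy(price=99, qty=1): fills=#7x#3:1@95; bids=[-] asks=[#3:6@95 #5:5@102 #2:1@104 #4:9@104]
After op 10 cancel(order #3): fills=none; bids=[-] asks=[#5:5@102 #2:1@104 #4:9@104]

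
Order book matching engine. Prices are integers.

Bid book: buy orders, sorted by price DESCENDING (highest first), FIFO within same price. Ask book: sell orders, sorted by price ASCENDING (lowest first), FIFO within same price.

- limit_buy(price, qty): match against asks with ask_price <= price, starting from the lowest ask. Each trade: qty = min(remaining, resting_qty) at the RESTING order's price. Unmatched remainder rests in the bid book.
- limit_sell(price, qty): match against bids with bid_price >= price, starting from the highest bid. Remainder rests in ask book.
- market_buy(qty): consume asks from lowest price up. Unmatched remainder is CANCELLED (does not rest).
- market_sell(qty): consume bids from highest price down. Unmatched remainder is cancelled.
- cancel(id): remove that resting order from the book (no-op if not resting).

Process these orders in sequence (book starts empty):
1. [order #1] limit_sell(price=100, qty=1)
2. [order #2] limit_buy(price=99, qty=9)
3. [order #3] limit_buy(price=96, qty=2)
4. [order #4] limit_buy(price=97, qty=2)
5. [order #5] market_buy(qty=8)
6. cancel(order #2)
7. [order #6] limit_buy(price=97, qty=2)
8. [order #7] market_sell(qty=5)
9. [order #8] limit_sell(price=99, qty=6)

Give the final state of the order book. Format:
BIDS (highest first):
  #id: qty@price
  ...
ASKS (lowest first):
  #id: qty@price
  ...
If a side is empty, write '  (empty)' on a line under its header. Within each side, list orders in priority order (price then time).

Answer: BIDS (highest first):
  #3: 1@96
ASKS (lowest first):
  #8: 6@99

Derivation:
After op 1 [order #1] limit_sell(price=100, qty=1): fills=none; bids=[-] asks=[#1:1@100]
After op 2 [order #2] limit_buy(price=99, qty=9): fills=none; bids=[#2:9@99] asks=[#1:1@100]
After op 3 [order #3] limit_buy(price=96, qty=2): fills=none; bids=[#2:9@99 #3:2@96] asks=[#1:1@100]
After op 4 [order #4] limit_buy(price=97, qty=2): fills=none; bids=[#2:9@99 #4:2@97 #3:2@96] asks=[#1:1@100]
After op 5 [order #5] market_buy(qty=8): fills=#5x#1:1@100; bids=[#2:9@99 #4:2@97 #3:2@96] asks=[-]
After op 6 cancel(order #2): fills=none; bids=[#4:2@97 #3:2@96] asks=[-]
After op 7 [order #6] limit_buy(price=97, qty=2): fills=none; bids=[#4:2@97 #6:2@97 #3:2@96] asks=[-]
After op 8 [order #7] market_sell(qty=5): fills=#4x#7:2@97 #6x#7:2@97 #3x#7:1@96; bids=[#3:1@96] asks=[-]
After op 9 [order #8] limit_sell(price=99, qty=6): fills=none; bids=[#3:1@96] asks=[#8:6@99]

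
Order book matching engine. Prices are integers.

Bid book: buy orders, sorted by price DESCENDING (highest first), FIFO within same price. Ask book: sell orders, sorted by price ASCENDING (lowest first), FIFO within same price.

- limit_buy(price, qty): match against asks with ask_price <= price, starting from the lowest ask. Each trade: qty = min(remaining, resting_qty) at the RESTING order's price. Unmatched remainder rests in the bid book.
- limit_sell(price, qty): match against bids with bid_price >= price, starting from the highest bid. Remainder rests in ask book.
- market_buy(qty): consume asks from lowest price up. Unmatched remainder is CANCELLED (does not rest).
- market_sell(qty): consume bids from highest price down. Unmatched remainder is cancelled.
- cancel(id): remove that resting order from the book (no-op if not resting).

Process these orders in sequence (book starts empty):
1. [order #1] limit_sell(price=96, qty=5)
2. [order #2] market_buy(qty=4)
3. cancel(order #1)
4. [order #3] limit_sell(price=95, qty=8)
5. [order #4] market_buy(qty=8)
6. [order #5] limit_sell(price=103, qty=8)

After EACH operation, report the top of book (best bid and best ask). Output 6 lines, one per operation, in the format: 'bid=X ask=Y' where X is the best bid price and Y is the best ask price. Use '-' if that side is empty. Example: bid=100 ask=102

Answer: bid=- ask=96
bid=- ask=96
bid=- ask=-
bid=- ask=95
bid=- ask=-
bid=- ask=103

Derivation:
After op 1 [order #1] limit_sell(price=96, qty=5): fills=none; bids=[-] asks=[#1:5@96]
After op 2 [order #2] market_buy(qty=4): fills=#2x#1:4@96; bids=[-] asks=[#1:1@96]
After op 3 cancel(order #1): fills=none; bids=[-] asks=[-]
After op 4 [order #3] limit_sell(price=95, qty=8): fills=none; bids=[-] asks=[#3:8@95]
After op 5 [order #4] market_buy(qty=8): fills=#4x#3:8@95; bids=[-] asks=[-]
After op 6 [order #5] limit_sell(price=103, qty=8): fills=none; bids=[-] asks=[#5:8@103]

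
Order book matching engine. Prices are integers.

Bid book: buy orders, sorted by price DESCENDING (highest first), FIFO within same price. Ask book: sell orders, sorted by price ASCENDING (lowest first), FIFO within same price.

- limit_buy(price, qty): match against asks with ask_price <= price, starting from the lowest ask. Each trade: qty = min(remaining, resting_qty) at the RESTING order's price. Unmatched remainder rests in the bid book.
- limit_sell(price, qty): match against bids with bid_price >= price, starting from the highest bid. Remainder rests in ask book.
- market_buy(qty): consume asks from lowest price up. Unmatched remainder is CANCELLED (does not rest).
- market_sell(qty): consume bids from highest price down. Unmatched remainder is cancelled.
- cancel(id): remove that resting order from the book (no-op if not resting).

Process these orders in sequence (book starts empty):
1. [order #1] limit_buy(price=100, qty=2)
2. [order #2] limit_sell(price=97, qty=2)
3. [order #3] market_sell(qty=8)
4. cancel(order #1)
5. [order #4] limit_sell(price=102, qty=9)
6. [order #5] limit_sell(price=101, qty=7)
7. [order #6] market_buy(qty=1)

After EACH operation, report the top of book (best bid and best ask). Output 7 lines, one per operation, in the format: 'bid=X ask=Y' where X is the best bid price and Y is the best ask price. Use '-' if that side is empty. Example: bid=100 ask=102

After op 1 [order #1] limit_buy(price=100, qty=2): fills=none; bids=[#1:2@100] asks=[-]
After op 2 [order #2] limit_sell(price=97, qty=2): fills=#1x#2:2@100; bids=[-] asks=[-]
After op 3 [order #3] market_sell(qty=8): fills=none; bids=[-] asks=[-]
After op 4 cancel(order #1): fills=none; bids=[-] asks=[-]
After op 5 [order #4] limit_sell(price=102, qty=9): fills=none; bids=[-] asks=[#4:9@102]
After op 6 [order #5] limit_sell(price=101, qty=7): fills=none; bids=[-] asks=[#5:7@101 #4:9@102]
After op 7 [order #6] market_buy(qty=1): fills=#6x#5:1@101; bids=[-] asks=[#5:6@101 #4:9@102]

Answer: bid=100 ask=-
bid=- ask=-
bid=- ask=-
bid=- ask=-
bid=- ask=102
bid=- ask=101
bid=- ask=101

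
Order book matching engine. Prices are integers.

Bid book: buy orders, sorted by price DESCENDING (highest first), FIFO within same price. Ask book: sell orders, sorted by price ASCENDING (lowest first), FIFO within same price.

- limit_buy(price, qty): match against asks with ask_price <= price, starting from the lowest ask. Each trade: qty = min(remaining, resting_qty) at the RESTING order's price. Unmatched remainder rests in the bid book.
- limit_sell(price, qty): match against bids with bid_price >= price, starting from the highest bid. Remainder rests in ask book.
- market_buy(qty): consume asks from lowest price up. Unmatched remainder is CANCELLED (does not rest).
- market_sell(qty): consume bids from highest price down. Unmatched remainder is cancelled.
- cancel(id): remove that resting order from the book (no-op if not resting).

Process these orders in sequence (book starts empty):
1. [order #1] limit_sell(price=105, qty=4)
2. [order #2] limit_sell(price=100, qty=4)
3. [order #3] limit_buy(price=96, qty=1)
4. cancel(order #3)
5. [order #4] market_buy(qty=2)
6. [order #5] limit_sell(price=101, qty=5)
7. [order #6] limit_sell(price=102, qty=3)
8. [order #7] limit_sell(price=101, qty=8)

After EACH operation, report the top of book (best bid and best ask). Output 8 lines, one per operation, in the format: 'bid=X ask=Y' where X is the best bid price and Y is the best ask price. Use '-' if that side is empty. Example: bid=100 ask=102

Answer: bid=- ask=105
bid=- ask=100
bid=96 ask=100
bid=- ask=100
bid=- ask=100
bid=- ask=100
bid=- ask=100
bid=- ask=100

Derivation:
After op 1 [order #1] limit_sell(price=105, qty=4): fills=none; bids=[-] asks=[#1:4@105]
After op 2 [order #2] limit_sell(price=100, qty=4): fills=none; bids=[-] asks=[#2:4@100 #1:4@105]
After op 3 [order #3] limit_buy(price=96, qty=1): fills=none; bids=[#3:1@96] asks=[#2:4@100 #1:4@105]
After op 4 cancel(order #3): fills=none; bids=[-] asks=[#2:4@100 #1:4@105]
After op 5 [order #4] market_buy(qty=2): fills=#4x#2:2@100; bids=[-] asks=[#2:2@100 #1:4@105]
After op 6 [order #5] limit_sell(price=101, qty=5): fills=none; bids=[-] asks=[#2:2@100 #5:5@101 #1:4@105]
After op 7 [order #6] limit_sell(price=102, qty=3): fills=none; bids=[-] asks=[#2:2@100 #5:5@101 #6:3@102 #1:4@105]
After op 8 [order #7] limit_sell(price=101, qty=8): fills=none; bids=[-] asks=[#2:2@100 #5:5@101 #7:8@101 #6:3@102 #1:4@105]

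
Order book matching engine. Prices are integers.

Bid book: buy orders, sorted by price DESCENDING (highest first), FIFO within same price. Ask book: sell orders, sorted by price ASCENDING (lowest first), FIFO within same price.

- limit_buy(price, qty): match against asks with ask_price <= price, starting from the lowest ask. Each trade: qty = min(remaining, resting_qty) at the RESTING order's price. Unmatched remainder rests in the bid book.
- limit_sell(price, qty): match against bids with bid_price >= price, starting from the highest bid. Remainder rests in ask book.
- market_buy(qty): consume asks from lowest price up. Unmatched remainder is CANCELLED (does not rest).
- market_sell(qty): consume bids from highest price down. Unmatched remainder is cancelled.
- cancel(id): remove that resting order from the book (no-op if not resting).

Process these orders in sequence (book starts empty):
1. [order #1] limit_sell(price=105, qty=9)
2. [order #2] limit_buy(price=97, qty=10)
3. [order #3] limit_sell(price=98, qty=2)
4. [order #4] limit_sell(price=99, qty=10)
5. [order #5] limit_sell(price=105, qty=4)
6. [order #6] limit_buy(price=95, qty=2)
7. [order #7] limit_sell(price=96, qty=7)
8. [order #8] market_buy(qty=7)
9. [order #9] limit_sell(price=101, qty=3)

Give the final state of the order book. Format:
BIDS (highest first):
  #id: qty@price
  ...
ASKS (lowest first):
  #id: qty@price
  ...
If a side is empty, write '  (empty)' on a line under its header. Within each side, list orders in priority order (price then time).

Answer: BIDS (highest first):
  #2: 3@97
  #6: 2@95
ASKS (lowest first):
  #4: 5@99
  #9: 3@101
  #1: 9@105
  #5: 4@105

Derivation:
After op 1 [order #1] limit_sell(price=105, qty=9): fills=none; bids=[-] asks=[#1:9@105]
After op 2 [order #2] limit_buy(price=97, qty=10): fills=none; bids=[#2:10@97] asks=[#1:9@105]
After op 3 [order #3] limit_sell(price=98, qty=2): fills=none; bids=[#2:10@97] asks=[#3:2@98 #1:9@105]
After op 4 [order #4] limit_sell(price=99, qty=10): fills=none; bids=[#2:10@97] asks=[#3:2@98 #4:10@99 #1:9@105]
After op 5 [order #5] limit_sell(price=105, qty=4): fills=none; bids=[#2:10@97] asks=[#3:2@98 #4:10@99 #1:9@105 #5:4@105]
After op 6 [order #6] limit_buy(price=95, qty=2): fills=none; bids=[#2:10@97 #6:2@95] asks=[#3:2@98 #4:10@99 #1:9@105 #5:4@105]
After op 7 [order #7] limit_sell(price=96, qty=7): fills=#2x#7:7@97; bids=[#2:3@97 #6:2@95] asks=[#3:2@98 #4:10@99 #1:9@105 #5:4@105]
After op 8 [order #8] market_buy(qty=7): fills=#8x#3:2@98 #8x#4:5@99; bids=[#2:3@97 #6:2@95] asks=[#4:5@99 #1:9@105 #5:4@105]
After op 9 [order #9] limit_sell(price=101, qty=3): fills=none; bids=[#2:3@97 #6:2@95] asks=[#4:5@99 #9:3@101 #1:9@105 #5:4@105]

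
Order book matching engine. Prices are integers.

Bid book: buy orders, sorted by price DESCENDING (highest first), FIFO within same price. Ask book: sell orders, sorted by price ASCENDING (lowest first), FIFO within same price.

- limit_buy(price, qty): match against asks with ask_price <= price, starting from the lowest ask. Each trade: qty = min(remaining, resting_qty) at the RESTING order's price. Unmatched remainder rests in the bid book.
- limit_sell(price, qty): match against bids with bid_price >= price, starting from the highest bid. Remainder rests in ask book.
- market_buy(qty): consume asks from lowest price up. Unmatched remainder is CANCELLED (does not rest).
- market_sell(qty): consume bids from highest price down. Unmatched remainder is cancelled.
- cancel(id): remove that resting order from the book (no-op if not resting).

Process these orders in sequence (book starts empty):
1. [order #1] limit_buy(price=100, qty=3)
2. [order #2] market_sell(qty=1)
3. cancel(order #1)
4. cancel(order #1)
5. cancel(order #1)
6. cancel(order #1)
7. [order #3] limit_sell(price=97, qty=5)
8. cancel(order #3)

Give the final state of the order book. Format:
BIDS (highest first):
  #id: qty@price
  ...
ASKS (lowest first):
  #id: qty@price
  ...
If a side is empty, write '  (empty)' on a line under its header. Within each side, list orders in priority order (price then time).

After op 1 [order #1] limit_buy(price=100, qty=3): fills=none; bids=[#1:3@100] asks=[-]
After op 2 [order #2] market_sell(qty=1): fills=#1x#2:1@100; bids=[#1:2@100] asks=[-]
After op 3 cancel(order #1): fills=none; bids=[-] asks=[-]
After op 4 cancel(order #1): fills=none; bids=[-] asks=[-]
After op 5 cancel(order #1): fills=none; bids=[-] asks=[-]
After op 6 cancel(order #1): fills=none; bids=[-] asks=[-]
After op 7 [order #3] limit_sell(price=97, qty=5): fills=none; bids=[-] asks=[#3:5@97]
After op 8 cancel(order #3): fills=none; bids=[-] asks=[-]

Answer: BIDS (highest first):
  (empty)
ASKS (lowest first):
  (empty)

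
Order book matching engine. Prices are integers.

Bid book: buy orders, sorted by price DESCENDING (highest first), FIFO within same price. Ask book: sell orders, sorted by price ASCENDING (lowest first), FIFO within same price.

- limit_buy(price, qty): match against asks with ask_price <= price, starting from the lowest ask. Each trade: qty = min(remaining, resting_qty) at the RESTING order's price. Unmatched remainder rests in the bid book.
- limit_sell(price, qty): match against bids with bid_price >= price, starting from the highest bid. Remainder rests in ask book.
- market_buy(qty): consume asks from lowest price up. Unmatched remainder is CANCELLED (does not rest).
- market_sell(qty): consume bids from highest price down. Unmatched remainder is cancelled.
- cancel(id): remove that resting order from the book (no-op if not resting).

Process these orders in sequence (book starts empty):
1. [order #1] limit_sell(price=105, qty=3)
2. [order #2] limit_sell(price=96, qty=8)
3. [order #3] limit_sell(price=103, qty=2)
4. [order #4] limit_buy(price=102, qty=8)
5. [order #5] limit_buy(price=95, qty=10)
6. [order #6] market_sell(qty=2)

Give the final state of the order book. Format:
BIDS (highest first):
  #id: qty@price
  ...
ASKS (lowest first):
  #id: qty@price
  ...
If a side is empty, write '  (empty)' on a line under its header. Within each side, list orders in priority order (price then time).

After op 1 [order #1] limit_sell(price=105, qty=3): fills=none; bids=[-] asks=[#1:3@105]
After op 2 [order #2] limit_sell(price=96, qty=8): fills=none; bids=[-] asks=[#2:8@96 #1:3@105]
After op 3 [order #3] limit_sell(price=103, qty=2): fills=none; bids=[-] asks=[#2:8@96 #3:2@103 #1:3@105]
After op 4 [order #4] limit_buy(price=102, qty=8): fills=#4x#2:8@96; bids=[-] asks=[#3:2@103 #1:3@105]
After op 5 [order #5] limit_buy(price=95, qty=10): fills=none; bids=[#5:10@95] asks=[#3:2@103 #1:3@105]
After op 6 [order #6] market_sell(qty=2): fills=#5x#6:2@95; bids=[#5:8@95] asks=[#3:2@103 #1:3@105]

Answer: BIDS (highest first):
  #5: 8@95
ASKS (lowest first):
  #3: 2@103
  #1: 3@105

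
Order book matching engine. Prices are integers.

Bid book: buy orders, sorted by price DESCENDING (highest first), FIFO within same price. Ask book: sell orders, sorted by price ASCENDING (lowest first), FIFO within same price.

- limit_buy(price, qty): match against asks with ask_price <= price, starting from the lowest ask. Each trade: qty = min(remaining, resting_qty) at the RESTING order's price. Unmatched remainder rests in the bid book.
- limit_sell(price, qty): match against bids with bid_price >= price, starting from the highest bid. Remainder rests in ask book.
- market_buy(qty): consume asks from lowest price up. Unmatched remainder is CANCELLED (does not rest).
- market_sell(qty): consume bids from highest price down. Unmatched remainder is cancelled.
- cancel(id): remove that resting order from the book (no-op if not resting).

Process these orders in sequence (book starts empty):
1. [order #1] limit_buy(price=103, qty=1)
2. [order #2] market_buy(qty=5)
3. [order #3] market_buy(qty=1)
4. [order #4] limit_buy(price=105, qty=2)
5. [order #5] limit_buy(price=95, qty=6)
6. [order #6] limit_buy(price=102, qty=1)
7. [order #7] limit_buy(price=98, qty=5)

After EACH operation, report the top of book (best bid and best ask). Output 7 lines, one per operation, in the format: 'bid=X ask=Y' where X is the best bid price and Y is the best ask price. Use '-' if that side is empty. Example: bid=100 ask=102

After op 1 [order #1] limit_buy(price=103, qty=1): fills=none; bids=[#1:1@103] asks=[-]
After op 2 [order #2] market_buy(qty=5): fills=none; bids=[#1:1@103] asks=[-]
After op 3 [order #3] market_buy(qty=1): fills=none; bids=[#1:1@103] asks=[-]
After op 4 [order #4] limit_buy(price=105, qty=2): fills=none; bids=[#4:2@105 #1:1@103] asks=[-]
After op 5 [order #5] limit_buy(price=95, qty=6): fills=none; bids=[#4:2@105 #1:1@103 #5:6@95] asks=[-]
After op 6 [order #6] limit_buy(price=102, qty=1): fills=none; bids=[#4:2@105 #1:1@103 #6:1@102 #5:6@95] asks=[-]
After op 7 [order #7] limit_buy(price=98, qty=5): fills=none; bids=[#4:2@105 #1:1@103 #6:1@102 #7:5@98 #5:6@95] asks=[-]

Answer: bid=103 ask=-
bid=103 ask=-
bid=103 ask=-
bid=105 ask=-
bid=105 ask=-
bid=105 ask=-
bid=105 ask=-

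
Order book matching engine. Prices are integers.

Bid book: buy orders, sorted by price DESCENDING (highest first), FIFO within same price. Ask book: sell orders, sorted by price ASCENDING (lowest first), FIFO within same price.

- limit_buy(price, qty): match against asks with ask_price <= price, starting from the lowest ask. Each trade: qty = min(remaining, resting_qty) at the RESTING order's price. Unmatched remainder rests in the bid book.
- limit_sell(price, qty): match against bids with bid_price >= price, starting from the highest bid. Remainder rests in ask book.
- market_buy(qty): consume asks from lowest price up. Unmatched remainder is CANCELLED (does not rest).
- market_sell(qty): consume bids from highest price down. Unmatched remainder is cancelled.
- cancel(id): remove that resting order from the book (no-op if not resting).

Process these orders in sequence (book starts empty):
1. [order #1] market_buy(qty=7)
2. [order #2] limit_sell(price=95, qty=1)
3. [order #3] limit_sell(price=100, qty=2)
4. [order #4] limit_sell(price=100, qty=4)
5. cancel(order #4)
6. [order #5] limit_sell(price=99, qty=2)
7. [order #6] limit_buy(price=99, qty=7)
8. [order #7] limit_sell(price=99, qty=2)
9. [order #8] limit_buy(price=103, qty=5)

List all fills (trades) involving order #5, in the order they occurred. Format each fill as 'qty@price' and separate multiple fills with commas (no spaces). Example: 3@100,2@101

Answer: 2@99

Derivation:
After op 1 [order #1] market_buy(qty=7): fills=none; bids=[-] asks=[-]
After op 2 [order #2] limit_sell(price=95, qty=1): fills=none; bids=[-] asks=[#2:1@95]
After op 3 [order #3] limit_sell(price=100, qty=2): fills=none; bids=[-] asks=[#2:1@95 #3:2@100]
After op 4 [order #4] limit_sell(price=100, qty=4): fills=none; bids=[-] asks=[#2:1@95 #3:2@100 #4:4@100]
After op 5 cancel(order #4): fills=none; bids=[-] asks=[#2:1@95 #3:2@100]
After op 6 [order #5] limit_sell(price=99, qty=2): fills=none; bids=[-] asks=[#2:1@95 #5:2@99 #3:2@100]
After op 7 [order #6] limit_buy(price=99, qty=7): fills=#6x#2:1@95 #6x#5:2@99; bids=[#6:4@99] asks=[#3:2@100]
After op 8 [order #7] limit_sell(price=99, qty=2): fills=#6x#7:2@99; bids=[#6:2@99] asks=[#3:2@100]
After op 9 [order #8] limit_buy(price=103, qty=5): fills=#8x#3:2@100; bids=[#8:3@103 #6:2@99] asks=[-]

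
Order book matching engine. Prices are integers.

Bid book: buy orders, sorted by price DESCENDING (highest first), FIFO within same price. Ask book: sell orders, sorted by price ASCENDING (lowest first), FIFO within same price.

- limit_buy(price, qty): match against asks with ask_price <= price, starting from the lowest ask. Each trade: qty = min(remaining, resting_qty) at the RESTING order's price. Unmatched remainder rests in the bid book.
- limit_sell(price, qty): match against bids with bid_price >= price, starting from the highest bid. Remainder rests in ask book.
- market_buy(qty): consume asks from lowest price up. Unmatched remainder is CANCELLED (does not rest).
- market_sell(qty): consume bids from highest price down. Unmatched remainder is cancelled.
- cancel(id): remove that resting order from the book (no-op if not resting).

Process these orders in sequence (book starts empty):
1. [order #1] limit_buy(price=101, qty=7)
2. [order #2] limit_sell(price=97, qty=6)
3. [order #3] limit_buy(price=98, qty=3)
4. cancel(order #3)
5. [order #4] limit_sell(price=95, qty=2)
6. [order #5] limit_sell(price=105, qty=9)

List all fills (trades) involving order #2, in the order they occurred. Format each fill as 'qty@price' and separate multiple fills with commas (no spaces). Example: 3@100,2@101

Answer: 6@101

Derivation:
After op 1 [order #1] limit_buy(price=101, qty=7): fills=none; bids=[#1:7@101] asks=[-]
After op 2 [order #2] limit_sell(price=97, qty=6): fills=#1x#2:6@101; bids=[#1:1@101] asks=[-]
After op 3 [order #3] limit_buy(price=98, qty=3): fills=none; bids=[#1:1@101 #3:3@98] asks=[-]
After op 4 cancel(order #3): fills=none; bids=[#1:1@101] asks=[-]
After op 5 [order #4] limit_sell(price=95, qty=2): fills=#1x#4:1@101; bids=[-] asks=[#4:1@95]
After op 6 [order #5] limit_sell(price=105, qty=9): fills=none; bids=[-] asks=[#4:1@95 #5:9@105]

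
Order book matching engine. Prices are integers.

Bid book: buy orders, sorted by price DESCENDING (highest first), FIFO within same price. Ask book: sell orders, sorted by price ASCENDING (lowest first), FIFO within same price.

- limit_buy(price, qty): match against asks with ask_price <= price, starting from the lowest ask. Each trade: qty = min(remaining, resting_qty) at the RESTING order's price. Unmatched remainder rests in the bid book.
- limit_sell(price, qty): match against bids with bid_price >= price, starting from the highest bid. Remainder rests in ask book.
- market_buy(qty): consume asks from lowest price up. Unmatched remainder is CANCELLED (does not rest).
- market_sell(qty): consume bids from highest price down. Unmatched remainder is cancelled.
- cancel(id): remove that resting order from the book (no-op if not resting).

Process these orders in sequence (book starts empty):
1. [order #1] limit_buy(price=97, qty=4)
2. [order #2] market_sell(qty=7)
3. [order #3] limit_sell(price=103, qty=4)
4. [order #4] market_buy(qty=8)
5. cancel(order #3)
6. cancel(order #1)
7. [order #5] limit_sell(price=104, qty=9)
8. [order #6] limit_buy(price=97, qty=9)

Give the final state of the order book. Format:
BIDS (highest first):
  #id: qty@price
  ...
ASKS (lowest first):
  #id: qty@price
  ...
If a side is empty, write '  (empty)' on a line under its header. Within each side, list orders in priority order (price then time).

Answer: BIDS (highest first):
  #6: 9@97
ASKS (lowest first):
  #5: 9@104

Derivation:
After op 1 [order #1] limit_buy(price=97, qty=4): fills=none; bids=[#1:4@97] asks=[-]
After op 2 [order #2] market_sell(qty=7): fills=#1x#2:4@97; bids=[-] asks=[-]
After op 3 [order #3] limit_sell(price=103, qty=4): fills=none; bids=[-] asks=[#3:4@103]
After op 4 [order #4] market_buy(qty=8): fills=#4x#3:4@103; bids=[-] asks=[-]
After op 5 cancel(order #3): fills=none; bids=[-] asks=[-]
After op 6 cancel(order #1): fills=none; bids=[-] asks=[-]
After op 7 [order #5] limit_sell(price=104, qty=9): fills=none; bids=[-] asks=[#5:9@104]
After op 8 [order #6] limit_buy(price=97, qty=9): fills=none; bids=[#6:9@97] asks=[#5:9@104]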